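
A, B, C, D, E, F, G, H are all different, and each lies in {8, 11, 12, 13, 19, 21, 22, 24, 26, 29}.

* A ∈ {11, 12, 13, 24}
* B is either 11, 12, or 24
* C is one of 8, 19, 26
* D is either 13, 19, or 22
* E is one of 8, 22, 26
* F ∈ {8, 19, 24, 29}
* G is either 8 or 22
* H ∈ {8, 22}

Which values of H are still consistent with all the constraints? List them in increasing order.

8, 22

G and H share exactly the 2 values {8, 22}; by pigeonhole those values go to them, so strike 8, 22 from C, D, E, F.
E has just one choice, so E = 26. So C can't be 26.
C's domain is down to {19}, so C = 19. So D, F can't be 19.
That leaves D = 13. Strike 13 from A.
No further eliminations apply; H can still be any of 8, 22.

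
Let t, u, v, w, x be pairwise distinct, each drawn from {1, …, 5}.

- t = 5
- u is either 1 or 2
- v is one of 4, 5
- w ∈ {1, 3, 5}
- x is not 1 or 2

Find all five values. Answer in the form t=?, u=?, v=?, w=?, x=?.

t=5, u=2, v=4, w=1, x=3

t has just one choice, so t = 5. Eliminate 5 elsewhere: v, w, x.
v has just one choice, so v = 4. Eliminate 4 elsewhere: x.
x has just one choice, so x = 3. Strike 3 from w.
w's domain is down to {1}, so w = 1. So u can't be 1.
u has just one choice, so u = 2.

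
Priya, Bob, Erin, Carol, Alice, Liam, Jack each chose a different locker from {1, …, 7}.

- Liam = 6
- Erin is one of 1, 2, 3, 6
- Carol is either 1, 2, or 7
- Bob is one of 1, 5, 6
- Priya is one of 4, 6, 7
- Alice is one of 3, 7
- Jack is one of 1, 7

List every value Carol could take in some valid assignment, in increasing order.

Liam has just one choice, so Liam = 6. So Priya, Bob, Erin can't be 6.
Among the 6 still-open variables, 4 fits only Priya (and all 6 values in {1, 2, 3, 4, 5, 7} must be used), so Priya = 4.
Among the 5 still-open variables, 5 fits only Bob (and all 5 values in {1, 2, 3, 5, 7} must be used), so Bob = 5.
No further eliminations apply; Carol can still be any of 1, 2, 7.

1, 2, 7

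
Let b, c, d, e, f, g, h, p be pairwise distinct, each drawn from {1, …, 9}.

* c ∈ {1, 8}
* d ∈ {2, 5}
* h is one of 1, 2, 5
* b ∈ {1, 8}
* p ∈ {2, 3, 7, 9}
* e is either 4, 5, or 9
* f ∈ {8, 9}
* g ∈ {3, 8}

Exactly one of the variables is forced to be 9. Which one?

Among the 8 variables, 4 fits only e (and all 8 values in {1, 2, 3, 4, 5, 7, 8, 9} must be used), so e = 4.
The 7 still-open variables together cover exactly {1, 2, 3, 5, 7, 8, 9} — 7 values for 7 variables — and 7 appears only in p's list, so p = 7.
The 6 still-open variables draw from only 6 values {1, 2, 3, 5, 8, 9}, so each is used; only g can be 3, hence g = 3.
Among the 5 still-open variables, 9 fits only f (and all 5 values in {1, 2, 5, 8, 9} must be used), so f = 9.

f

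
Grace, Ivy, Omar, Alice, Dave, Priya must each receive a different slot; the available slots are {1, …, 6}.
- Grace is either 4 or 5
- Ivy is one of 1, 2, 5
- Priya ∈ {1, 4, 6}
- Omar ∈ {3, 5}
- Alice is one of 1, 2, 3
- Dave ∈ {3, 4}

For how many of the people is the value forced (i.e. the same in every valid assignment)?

1

The 6 variables together cover exactly {1, 2, 3, 4, 5, 6} — 6 values for 6 variables — and 6 appears only in Priya's list, so Priya = 6.
Grace, Omar, Dave share exactly the 3 values {3, 4, 5}; by pigeonhole those values go to them, so strike 3, 4, 5 from Ivy, Alice.
Determined: Priya=6. The other people each still have more than one consistent value. That makes 1.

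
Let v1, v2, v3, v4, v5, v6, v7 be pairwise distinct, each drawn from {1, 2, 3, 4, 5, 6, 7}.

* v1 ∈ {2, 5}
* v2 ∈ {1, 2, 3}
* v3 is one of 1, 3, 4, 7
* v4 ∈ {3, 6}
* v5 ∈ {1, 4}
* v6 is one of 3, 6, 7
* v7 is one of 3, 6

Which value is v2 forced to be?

2

Among the 7 variables, 5 fits only v1 (and all 7 values in {1, 2, 3, 4, 5, 6, 7} must be used), so v1 = 5.
The 6 still-open variables together cover exactly {1, 2, 3, 4, 6, 7} — 6 values for 6 variables — and 2 appears only in v2's list, so v2 = 2.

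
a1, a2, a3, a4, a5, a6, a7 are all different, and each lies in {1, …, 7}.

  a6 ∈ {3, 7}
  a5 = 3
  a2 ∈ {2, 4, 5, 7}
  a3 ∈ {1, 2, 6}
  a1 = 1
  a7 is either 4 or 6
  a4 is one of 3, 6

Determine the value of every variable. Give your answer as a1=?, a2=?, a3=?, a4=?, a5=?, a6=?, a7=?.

a1 must be 1 (only option left). Eliminate 1 elsewhere: a3.
That leaves a5 = 3. Eliminate 3 elsewhere: a4, a6.
That leaves a6 = 7. So a2 can't be 7.
a4 must be 6 (only option left). Remove 6 from a3, a7.
a7 has just one choice, so a7 = 4. So a2 can't be 4.
a3 has just one choice, so a3 = 2. Remove 2 from a2.
a2 must be 5 (only option left).

a1=1, a2=5, a3=2, a4=6, a5=3, a6=7, a7=4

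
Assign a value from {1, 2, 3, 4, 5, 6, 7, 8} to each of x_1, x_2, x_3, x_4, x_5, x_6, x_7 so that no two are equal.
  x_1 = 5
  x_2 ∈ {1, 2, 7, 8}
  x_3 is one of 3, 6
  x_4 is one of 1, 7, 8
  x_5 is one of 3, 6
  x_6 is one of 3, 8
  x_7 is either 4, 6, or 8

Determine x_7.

4

x_1's domain is down to {5}, so x_1 = 5.
The 2 variables x_3 and x_5 are confined to {3, 6}, which locks those values in; drop them from x_6, x_7.
x_6 has just one choice, so x_6 = 8. So x_2, x_4, x_7 can't be 8.
So x_7 = 4.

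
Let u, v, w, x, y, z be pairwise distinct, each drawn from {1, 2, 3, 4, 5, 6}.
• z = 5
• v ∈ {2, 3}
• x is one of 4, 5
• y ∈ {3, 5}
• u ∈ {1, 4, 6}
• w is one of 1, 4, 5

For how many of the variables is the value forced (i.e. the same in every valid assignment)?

z has just one choice, so z = 5. Strike 5 from w, x, y.
x has just one choice, so x = 4. Strike 4 from u, w.
y's domain is down to {3}, so y = 3. Eliminate 3 elsewhere: v.
v's domain is down to {2}, so v = 2.
w has just one choice, so w = 1. Strike 1 from u.
u has just one choice, so u = 6.
Every variable is fixed: u=6, v=2, w=1, x=4, y=3, z=5. That makes 6.

6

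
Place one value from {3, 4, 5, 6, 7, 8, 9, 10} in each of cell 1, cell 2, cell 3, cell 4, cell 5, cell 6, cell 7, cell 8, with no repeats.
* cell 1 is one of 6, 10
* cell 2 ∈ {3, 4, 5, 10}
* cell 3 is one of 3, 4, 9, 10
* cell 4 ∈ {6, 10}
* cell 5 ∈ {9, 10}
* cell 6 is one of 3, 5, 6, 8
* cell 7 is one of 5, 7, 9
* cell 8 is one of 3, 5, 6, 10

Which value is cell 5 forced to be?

Among the 8 variables, 7 fits only cell 7 (and all 8 values in {3, 4, 5, 6, 7, 8, 9, 10} must be used), so cell 7 = 7.
Among the 7 still-open variables, 8 fits only cell 6 (and all 7 values in {3, 4, 5, 6, 8, 9, 10} must be used), so cell 6 = 8.
The 2 variables cell 1 and cell 4 are confined to {6, 10}, which locks those values in; drop them from cell 2, cell 3, cell 5, cell 8.
So cell 5 = 9.

9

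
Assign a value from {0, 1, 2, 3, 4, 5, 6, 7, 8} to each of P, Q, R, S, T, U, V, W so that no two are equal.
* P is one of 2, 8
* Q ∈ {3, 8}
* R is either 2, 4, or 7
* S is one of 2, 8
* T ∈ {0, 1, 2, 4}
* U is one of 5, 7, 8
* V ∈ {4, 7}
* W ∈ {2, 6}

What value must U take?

5

The 2 variables P and S are confined to {2, 8}, which locks those values in; drop them from Q, R, T, U, W.
That leaves Q = 3.
W must be 6 (only option left).
The 2 variables R and V are confined to {4, 7}, which locks those values in; drop them from T, U.
So U = 5.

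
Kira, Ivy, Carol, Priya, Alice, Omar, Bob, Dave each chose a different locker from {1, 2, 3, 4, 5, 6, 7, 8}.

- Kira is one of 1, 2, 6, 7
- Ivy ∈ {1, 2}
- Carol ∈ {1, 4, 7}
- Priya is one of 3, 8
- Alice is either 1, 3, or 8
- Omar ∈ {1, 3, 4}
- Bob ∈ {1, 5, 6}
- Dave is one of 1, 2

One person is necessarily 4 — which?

Omar

The 8 variables together cover exactly {1, 2, 3, 4, 5, 6, 7, 8} — 8 values for 8 variables — and 5 appears only in Bob's list, so Bob = 5.
Among the 7 still-open variables, 6 fits only Kira (and all 7 values in {1, 2, 3, 4, 6, 7, 8} must be used), so Kira = 6.
Among the 6 still-open variables, 7 fits only Carol (and all 6 values in {1, 2, 3, 4, 7, 8} must be used), so Carol = 7.
Among the 5 still-open variables, 4 fits only Omar (and all 5 values in {1, 2, 3, 4, 8} must be used), so Omar = 4.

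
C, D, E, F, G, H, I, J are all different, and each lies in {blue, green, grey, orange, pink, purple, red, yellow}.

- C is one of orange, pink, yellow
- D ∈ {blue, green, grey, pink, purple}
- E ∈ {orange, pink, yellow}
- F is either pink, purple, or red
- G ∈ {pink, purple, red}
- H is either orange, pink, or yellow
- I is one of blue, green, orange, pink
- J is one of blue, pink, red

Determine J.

blue

The 8 variables together cover exactly {blue, green, grey, orange, pink, purple, red, yellow} — 8 values for 8 variables — and grey appears only in D's list, so D = grey.
Among the 7 still-open variables, green fits only I (and all 7 values in {blue, green, orange, pink, purple, red, yellow} must be used), so I = green.
Among the 6 still-open variables, blue fits only J (and all 6 values in {blue, orange, pink, purple, red, yellow} must be used), so J = blue.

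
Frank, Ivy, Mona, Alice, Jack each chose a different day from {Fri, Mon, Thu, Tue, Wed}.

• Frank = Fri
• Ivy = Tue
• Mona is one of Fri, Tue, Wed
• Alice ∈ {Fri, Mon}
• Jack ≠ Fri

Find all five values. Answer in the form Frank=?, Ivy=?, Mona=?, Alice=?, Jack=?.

Frank's domain is down to {Fri}, so Frank = Fri. Remove Fri from Mona, Alice.
Ivy's domain is down to {Tue}, so Ivy = Tue. Eliminate Tue elsewhere: Mona, Jack.
Mona must be Wed (only option left). So Jack can't be Wed.
Alice must be Mon (only option left). Eliminate Mon elsewhere: Jack.
Jack's domain is down to {Thu}, so Jack = Thu.

Frank=Fri, Ivy=Tue, Mona=Wed, Alice=Mon, Jack=Thu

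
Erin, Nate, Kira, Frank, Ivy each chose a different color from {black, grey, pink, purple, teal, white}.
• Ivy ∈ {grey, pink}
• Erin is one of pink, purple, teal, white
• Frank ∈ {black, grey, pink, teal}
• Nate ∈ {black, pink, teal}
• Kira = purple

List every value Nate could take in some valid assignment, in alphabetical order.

Kira has just one choice, so Kira = purple. Strike purple from Erin.
No further eliminations apply; Nate can still be any of black, pink, teal.

black, pink, teal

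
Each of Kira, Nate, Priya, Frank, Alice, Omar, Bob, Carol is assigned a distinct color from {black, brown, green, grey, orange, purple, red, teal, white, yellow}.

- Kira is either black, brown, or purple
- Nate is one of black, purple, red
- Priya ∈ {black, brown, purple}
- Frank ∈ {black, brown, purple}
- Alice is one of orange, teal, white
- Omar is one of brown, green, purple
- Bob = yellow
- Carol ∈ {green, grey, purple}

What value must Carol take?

Bob must be yellow (only option left).
Kira, Priya, Frank between them cover only {black, brown, purple} — a naked triple. Remove those values from Nate, Omar, Carol.
That leaves Nate = red.
Omar has just one choice, so Omar = green. So Carol can't be green.
So Carol = grey.

grey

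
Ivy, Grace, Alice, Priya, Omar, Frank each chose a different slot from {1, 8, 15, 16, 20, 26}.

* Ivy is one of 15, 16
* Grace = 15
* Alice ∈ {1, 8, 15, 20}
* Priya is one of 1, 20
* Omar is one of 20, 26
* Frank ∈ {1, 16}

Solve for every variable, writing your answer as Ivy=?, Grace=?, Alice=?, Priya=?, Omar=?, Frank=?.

Grace has just one choice, so Grace = 15. Eliminate 15 elsewhere: Ivy, Alice.
Ivy must be 16 (only option left). Eliminate 16 elsewhere: Frank.
Frank's domain is down to {1}, so Frank = 1. Remove 1 from Alice, Priya.
Priya's domain is down to {20}, so Priya = 20. Eliminate 20 elsewhere: Alice, Omar.
Omar must be 26 (only option left).
Alice has just one choice, so Alice = 8.

Ivy=16, Grace=15, Alice=8, Priya=20, Omar=26, Frank=1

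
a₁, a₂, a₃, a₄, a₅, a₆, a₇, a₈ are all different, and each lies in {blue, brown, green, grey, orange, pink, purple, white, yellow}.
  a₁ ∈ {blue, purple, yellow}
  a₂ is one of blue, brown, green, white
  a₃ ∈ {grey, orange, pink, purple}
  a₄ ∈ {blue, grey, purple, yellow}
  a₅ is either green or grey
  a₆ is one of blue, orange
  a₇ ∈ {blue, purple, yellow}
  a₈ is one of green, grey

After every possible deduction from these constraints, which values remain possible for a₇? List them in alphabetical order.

blue, purple, yellow

a₅ and a₈ between them cover only {green, grey} — a naked pair. Remove those values from a₂, a₃, a₄.
a₁, a₄, a₇ between them cover only {blue, purple, yellow} — a naked triple. Remove those values from a₂, a₃, a₆.
a₆ has just one choice, so a₆ = orange. Strike orange from a₃.
a₃ has just one choice, so a₃ = pink.
No further eliminations apply; a₇ can still be any of blue, purple, yellow.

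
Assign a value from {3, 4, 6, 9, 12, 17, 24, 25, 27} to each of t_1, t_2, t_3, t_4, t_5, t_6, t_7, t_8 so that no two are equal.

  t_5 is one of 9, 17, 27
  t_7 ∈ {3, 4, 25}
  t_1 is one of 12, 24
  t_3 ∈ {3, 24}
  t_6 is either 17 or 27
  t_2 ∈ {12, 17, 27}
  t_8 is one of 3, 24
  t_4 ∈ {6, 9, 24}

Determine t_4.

6

t_3 and t_8 between them cover only {3, 24} — a naked pair. Remove those values from t_1, t_4, t_7.
t_1's domain is down to {12}, so t_1 = 12. Eliminate 12 elsewhere: t_2.
t_2 and t_6 between them cover only {17, 27} — a naked pair. Remove those values from t_5.
That leaves t_5 = 9. Eliminate 9 elsewhere: t_4.
So t_4 = 6.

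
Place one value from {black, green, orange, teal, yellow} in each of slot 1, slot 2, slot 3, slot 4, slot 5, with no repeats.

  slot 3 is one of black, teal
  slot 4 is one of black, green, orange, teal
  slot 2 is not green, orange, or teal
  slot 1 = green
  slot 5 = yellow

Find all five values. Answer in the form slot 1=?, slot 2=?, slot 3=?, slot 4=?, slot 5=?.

slot 1 must be green (only option left). Remove green from slot 4.
slot 5 has just one choice, so slot 5 = yellow. Remove yellow from slot 2.
slot 2's domain is down to {black}, so slot 2 = black. Strike black from slot 3, slot 4.
slot 3 has just one choice, so slot 3 = teal. Remove teal from slot 4.
slot 4's domain is down to {orange}, so slot 4 = orange.

slot 1=green, slot 2=black, slot 3=teal, slot 4=orange, slot 5=yellow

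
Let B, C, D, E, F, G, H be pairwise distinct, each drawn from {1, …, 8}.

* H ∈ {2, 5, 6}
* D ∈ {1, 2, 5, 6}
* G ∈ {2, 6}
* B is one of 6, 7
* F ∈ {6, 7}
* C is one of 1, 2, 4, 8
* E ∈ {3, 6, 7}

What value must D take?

The 2 variables B and F are confined to {6, 7}, which locks those values in; drop them from D, E, G, H.
That leaves E = 3.
G's domain is down to {2}, so G = 2. Strike 2 from C, D, H.
H has just one choice, so H = 5. Remove 5 from D.
So D = 1.

1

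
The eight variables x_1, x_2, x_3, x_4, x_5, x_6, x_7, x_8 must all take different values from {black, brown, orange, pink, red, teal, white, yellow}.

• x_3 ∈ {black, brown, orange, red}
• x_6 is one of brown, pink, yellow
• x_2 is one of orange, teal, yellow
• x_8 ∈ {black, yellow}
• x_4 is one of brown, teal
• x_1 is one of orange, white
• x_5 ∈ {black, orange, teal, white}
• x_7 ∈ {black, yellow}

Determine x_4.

brown

Among the 8 variables, pink fits only x_6 (and all 8 values in {black, brown, orange, pink, red, teal, white, yellow} must be used), so x_6 = pink.
Among the 7 still-open variables, red fits only x_3 (and all 7 values in {black, brown, orange, red, teal, white, yellow} must be used), so x_3 = red.
Among the 6 still-open variables, brown fits only x_4 (and all 6 values in {black, brown, orange, teal, white, yellow} must be used), so x_4 = brown.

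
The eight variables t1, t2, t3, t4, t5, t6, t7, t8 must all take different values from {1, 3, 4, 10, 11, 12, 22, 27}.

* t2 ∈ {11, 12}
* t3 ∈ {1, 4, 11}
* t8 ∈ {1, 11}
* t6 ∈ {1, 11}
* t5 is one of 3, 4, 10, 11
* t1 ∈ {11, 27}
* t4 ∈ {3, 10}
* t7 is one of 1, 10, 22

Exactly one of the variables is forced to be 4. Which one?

The 8 variables draw from only 8 values {1, 3, 4, 10, 11, 12, 22, 27}, so each is used; only t2 can be 12, hence t2 = 12.
The 7 still-open variables together cover exactly {1, 3, 4, 10, 11, 22, 27} — 7 values for 7 variables — and 22 appears only in t7's list, so t7 = 22.
The 6 still-open variables draw from only 6 values {1, 3, 4, 10, 11, 27}, so each is used; only t1 can be 27, hence t1 = 27.
t6 and t8 between them cover only {1, 11} — a naked pair. Remove those values from t3, t5.
So 4 goes to t3.

t3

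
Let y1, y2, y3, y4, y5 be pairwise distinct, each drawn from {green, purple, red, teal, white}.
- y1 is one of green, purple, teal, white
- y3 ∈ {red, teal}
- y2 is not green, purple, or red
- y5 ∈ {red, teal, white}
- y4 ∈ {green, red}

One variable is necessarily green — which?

y4

Among the 5 variables, purple fits only y1 (and all 5 values in {green, purple, red, teal, white} must be used), so y1 = purple.
The 4 still-open variables together cover exactly {green, red, teal, white} — 4 values for 4 variables — and green appears only in y4's list, so y4 = green.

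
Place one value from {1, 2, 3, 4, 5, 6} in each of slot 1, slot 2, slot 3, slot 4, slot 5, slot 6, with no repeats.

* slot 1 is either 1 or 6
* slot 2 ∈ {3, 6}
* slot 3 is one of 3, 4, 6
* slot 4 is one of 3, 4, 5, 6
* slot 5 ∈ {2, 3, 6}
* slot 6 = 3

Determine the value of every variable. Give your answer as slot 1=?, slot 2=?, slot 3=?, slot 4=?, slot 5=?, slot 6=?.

slot 6 has just one choice, so slot 6 = 3. Remove 3 from slot 2, slot 3, slot 4, slot 5.
slot 2's domain is down to {6}, so slot 2 = 6. So slot 1, slot 3, slot 4, slot 5 can't be 6.
That leaves slot 3 = 4. Remove 4 from slot 4.
slot 4's domain is down to {5}, so slot 4 = 5.
That leaves slot 5 = 2.
That leaves slot 1 = 1.

slot 1=1, slot 2=6, slot 3=4, slot 4=5, slot 5=2, slot 6=3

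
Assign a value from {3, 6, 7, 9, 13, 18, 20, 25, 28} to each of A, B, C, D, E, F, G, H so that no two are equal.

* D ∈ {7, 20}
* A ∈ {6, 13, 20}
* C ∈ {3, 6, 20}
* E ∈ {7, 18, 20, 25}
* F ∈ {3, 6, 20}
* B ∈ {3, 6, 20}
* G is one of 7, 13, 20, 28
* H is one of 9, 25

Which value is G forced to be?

The 3 variables B, C, F are confined to {3, 6, 20}, which locks those values in; drop them from A, D, E, G.
A's domain is down to {13}, so A = 13. So G can't be 13.
D has just one choice, so D = 7. So E, G can't be 7.
So G = 28.

28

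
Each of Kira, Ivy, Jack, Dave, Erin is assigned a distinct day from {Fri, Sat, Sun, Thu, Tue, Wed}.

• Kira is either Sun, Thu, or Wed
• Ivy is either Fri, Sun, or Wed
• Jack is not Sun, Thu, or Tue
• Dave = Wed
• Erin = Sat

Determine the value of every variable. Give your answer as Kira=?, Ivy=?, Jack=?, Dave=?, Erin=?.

Dave's domain is down to {Wed}, so Dave = Wed. Strike Wed from Kira, Ivy, Jack.
That leaves Erin = Sat. Strike Sat from Jack.
Jack's domain is down to {Fri}, so Jack = Fri. Strike Fri from Ivy.
That leaves Ivy = Sun. Strike Sun from Kira.
Kira has just one choice, so Kira = Thu.

Kira=Thu, Ivy=Sun, Jack=Fri, Dave=Wed, Erin=Sat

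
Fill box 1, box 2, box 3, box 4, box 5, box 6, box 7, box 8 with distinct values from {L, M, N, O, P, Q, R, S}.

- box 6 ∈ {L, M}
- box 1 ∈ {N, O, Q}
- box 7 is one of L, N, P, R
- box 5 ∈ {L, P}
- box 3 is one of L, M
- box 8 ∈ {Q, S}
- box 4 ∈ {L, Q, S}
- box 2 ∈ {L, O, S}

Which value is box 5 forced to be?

The 8 variables draw from only 8 values {L, M, N, O, P, Q, R, S}, so each is used; only box 7 can be R, hence box 7 = R.
Among the 7 still-open variables, N fits only box 1 (and all 7 values in {L, M, N, O, P, Q, S} must be used), so box 1 = N.
The 6 still-open variables together cover exactly {L, M, O, P, Q, S} — 6 values for 6 variables — and O appears only in box 2's list, so box 2 = O.
Among the 5 still-open variables, P fits only box 5 (and all 5 values in {L, M, P, Q, S} must be used), so box 5 = P.

P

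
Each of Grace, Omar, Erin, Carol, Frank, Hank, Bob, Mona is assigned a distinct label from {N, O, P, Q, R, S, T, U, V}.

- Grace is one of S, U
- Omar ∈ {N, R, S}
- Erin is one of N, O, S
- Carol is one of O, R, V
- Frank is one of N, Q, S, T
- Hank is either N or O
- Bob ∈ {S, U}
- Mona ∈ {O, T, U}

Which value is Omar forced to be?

The 8 variables draw from only 8 values {N, O, Q, R, S, T, U, V}, so each is used; only Frank can be Q, hence Frank = Q.
The 7 still-open variables draw from only 7 values {N, O, R, S, T, U, V}, so each is used; only Mona can be T, hence Mona = T.
The 6 still-open variables draw from only 6 values {N, O, R, S, U, V}, so each is used; only Carol can be V, hence Carol = V.
The 5 still-open variables together cover exactly {N, O, R, S, U} — 5 values for 5 variables — and R appears only in Omar's list, so Omar = R.

R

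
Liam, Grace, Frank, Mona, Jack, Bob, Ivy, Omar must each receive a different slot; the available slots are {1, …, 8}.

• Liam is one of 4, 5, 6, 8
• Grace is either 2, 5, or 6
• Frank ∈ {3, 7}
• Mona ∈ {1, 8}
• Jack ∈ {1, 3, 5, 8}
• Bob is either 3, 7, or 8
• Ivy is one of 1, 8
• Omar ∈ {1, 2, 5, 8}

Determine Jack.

5

The 8 variables together cover exactly {1, 2, 3, 4, 5, 6, 7, 8} — 8 values for 8 variables — and 4 appears only in Liam's list, so Liam = 4.
The 7 still-open variables draw from only 7 values {1, 2, 3, 5, 6, 7, 8}, so each is used; only Grace can be 6, hence Grace = 6.
The 6 still-open variables draw from only 6 values {1, 2, 3, 5, 7, 8}, so each is used; only Omar can be 2, hence Omar = 2.
The 5 still-open variables draw from only 5 values {1, 3, 5, 7, 8}, so each is used; only Jack can be 5, hence Jack = 5.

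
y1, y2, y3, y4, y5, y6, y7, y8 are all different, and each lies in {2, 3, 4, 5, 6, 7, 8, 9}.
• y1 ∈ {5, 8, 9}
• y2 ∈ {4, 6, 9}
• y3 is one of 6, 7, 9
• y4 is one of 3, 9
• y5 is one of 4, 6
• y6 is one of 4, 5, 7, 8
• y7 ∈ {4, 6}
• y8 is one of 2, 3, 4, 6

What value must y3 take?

The 8 variables together cover exactly {2, 3, 4, 5, 6, 7, 8, 9} — 8 values for 8 variables — and 2 appears only in y8's list, so y8 = 2.
The 7 still-open variables together cover exactly {3, 4, 5, 6, 7, 8, 9} — 7 values for 7 variables — and 3 appears only in y4's list, so y4 = 3.
y5 and y7 share exactly the 2 values {4, 6}; by pigeonhole those values go to them, so strike 4, 6 from y2, y3, y6.
That leaves y2 = 9. So y1, y3 can't be 9.
So y3 = 7.

7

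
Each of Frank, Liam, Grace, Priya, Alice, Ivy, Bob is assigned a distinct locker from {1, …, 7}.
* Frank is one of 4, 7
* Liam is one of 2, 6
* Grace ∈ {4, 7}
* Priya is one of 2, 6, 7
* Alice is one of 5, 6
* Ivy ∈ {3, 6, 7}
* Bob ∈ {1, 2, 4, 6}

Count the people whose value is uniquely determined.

3

The 7 variables draw from only 7 values {1, 2, 3, 4, 5, 6, 7}, so each is used; only Bob can be 1, hence Bob = 1.
The 6 still-open variables together cover exactly {2, 3, 4, 5, 6, 7} — 6 values for 6 variables — and 3 appears only in Ivy's list, so Ivy = 3.
Among the 5 still-open variables, 5 fits only Alice (and all 5 values in {2, 4, 5, 6, 7} must be used), so Alice = 5.
Frank and Grace share exactly the 2 values {4, 7}; by pigeonhole those values go to them, so strike 4, 7 from Priya.
Determined: Alice=5, Ivy=3, Bob=1. The other people each still have more than one consistent value. That makes 3.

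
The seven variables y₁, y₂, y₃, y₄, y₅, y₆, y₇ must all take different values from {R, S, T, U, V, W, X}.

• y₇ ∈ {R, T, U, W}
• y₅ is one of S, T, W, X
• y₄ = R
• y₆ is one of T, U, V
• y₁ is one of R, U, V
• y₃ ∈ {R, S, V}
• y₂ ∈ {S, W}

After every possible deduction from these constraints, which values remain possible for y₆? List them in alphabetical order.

y₄ must be R (only option left). So y₁, y₃, y₇ can't be R.
The 6 still-open variables together cover exactly {S, T, U, V, W, X} — 6 values for 6 variables — and X appears only in y₅'s list, so y₅ = X.
No further eliminations apply; y₆ can still be any of T, U, V.

T, U, V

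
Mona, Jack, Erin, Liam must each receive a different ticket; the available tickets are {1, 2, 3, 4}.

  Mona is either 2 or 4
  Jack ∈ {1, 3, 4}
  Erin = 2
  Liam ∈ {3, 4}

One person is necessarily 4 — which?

Mona

Erin has just one choice, so Erin = 2. So Mona can't be 2.
So 4 goes to Mona.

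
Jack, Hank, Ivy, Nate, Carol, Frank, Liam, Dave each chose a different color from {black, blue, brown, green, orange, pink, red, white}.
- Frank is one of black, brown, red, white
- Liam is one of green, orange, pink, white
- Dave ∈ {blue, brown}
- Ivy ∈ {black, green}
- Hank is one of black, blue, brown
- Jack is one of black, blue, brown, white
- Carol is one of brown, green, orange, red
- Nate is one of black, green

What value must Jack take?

white

The 8 variables draw from only 8 values {black, blue, brown, green, orange, pink, red, white}, so each is used; only Liam can be pink, hence Liam = pink.
Among the 7 still-open variables, orange fits only Carol (and all 7 values in {black, blue, brown, green, orange, red, white} must be used), so Carol = orange.
The 6 still-open variables draw from only 6 values {black, blue, brown, green, red, white}, so each is used; only Frank can be red, hence Frank = red.
Among the 5 still-open variables, white fits only Jack (and all 5 values in {black, blue, brown, green, white} must be used), so Jack = white.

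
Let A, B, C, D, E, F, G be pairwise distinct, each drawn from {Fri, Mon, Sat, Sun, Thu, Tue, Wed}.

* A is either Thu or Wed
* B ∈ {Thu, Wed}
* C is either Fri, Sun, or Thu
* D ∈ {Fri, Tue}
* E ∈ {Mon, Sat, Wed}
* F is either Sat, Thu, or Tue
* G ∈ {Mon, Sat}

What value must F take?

The 7 variables draw from only 7 values {Fri, Mon, Sat, Sun, Thu, Tue, Wed}, so each is used; only C can be Sun, hence C = Sun.
The 6 still-open variables together cover exactly {Fri, Mon, Sat, Thu, Tue, Wed} — 6 values for 6 variables — and Fri appears only in D's list, so D = Fri.
Among the 5 still-open variables, Tue fits only F (and all 5 values in {Mon, Sat, Thu, Tue, Wed} must be used), so F = Tue.

Tue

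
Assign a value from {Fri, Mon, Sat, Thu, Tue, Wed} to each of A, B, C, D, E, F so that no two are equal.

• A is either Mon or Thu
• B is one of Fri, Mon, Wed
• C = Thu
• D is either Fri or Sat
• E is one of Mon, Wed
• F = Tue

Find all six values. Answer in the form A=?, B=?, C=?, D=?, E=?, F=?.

A=Mon, B=Fri, C=Thu, D=Sat, E=Wed, F=Tue

C must be Thu (only option left). Strike Thu from A.
That leaves F = Tue.
A's domain is down to {Mon}, so A = Mon. So B, E can't be Mon.
E's domain is down to {Wed}, so E = Wed. Remove Wed from B.
That leaves B = Fri. So D can't be Fri.
D's domain is down to {Sat}, so D = Sat.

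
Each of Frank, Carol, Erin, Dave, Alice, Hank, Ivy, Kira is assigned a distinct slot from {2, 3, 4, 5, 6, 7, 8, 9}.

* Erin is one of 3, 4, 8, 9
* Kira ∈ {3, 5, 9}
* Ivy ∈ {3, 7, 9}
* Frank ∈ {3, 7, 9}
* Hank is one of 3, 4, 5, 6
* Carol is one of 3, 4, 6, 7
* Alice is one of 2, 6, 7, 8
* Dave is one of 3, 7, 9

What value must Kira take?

Among the 8 variables, 2 fits only Alice (and all 8 values in {2, 3, 4, 5, 6, 7, 8, 9} must be used), so Alice = 2.
The 7 still-open variables draw from only 7 values {3, 4, 5, 6, 7, 8, 9}, so each is used; only Erin can be 8, hence Erin = 8.
The 3 variables Frank, Dave, Ivy are confined to {3, 7, 9}, which locks those values in; drop them from Carol, Hank, Kira.
So Kira = 5.

5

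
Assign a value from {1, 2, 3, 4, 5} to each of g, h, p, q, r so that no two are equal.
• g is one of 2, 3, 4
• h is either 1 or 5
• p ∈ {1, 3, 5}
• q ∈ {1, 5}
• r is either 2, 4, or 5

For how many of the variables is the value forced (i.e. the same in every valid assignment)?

The 2 variables h and q are confined to {1, 5}, which locks those values in; drop them from p, r.
p must be 3 (only option left). Remove 3 from g.
Determined: p=3. The other variables each still have more than one consistent value. That makes 1.

1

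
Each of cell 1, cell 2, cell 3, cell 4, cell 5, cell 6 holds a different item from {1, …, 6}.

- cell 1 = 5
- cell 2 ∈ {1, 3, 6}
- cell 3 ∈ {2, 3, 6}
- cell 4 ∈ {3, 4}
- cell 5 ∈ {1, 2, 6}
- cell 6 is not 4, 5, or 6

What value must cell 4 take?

4

cell 1 must be 5 (only option left).
Among the 5 still-open variables, 4 fits only cell 4 (and all 5 values in {1, 2, 3, 4, 6} must be used), so cell 4 = 4.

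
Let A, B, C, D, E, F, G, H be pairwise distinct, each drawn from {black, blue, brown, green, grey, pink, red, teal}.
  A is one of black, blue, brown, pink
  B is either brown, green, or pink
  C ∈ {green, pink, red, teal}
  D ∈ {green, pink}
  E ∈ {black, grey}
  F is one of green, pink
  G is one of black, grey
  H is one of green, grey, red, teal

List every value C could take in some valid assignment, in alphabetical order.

red, teal

The 8 variables draw from only 8 values {black, blue, brown, green, grey, pink, red, teal}, so each is used; only A can be blue, hence A = blue.
The 7 still-open variables together cover exactly {black, brown, green, grey, pink, red, teal} — 7 values for 7 variables — and brown appears only in B's list, so B = brown.
The 2 variables D and F are confined to {green, pink}, which locks those values in; drop them from C, H.
The 2 variables E and G are confined to {black, grey}, which locks those values in; drop them from H.
No further eliminations apply; C can still be any of red, teal.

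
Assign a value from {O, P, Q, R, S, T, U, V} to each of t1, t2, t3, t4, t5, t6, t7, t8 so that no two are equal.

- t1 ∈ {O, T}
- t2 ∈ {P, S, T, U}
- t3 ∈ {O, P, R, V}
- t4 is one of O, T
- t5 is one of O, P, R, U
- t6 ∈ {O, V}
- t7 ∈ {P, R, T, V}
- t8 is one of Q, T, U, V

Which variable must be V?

The 8 variables draw from only 8 values {O, P, Q, R, S, T, U, V}, so each is used; only t8 can be Q, hence t8 = Q.
Among the 7 still-open variables, S fits only t2 (and all 7 values in {O, P, R, S, T, U, V} must be used), so t2 = S.
Among the 6 still-open variables, U fits only t5 (and all 6 values in {O, P, R, T, U, V} must be used), so t5 = U.
t1 and t4 between them cover only {O, T} — a naked pair. Remove those values from t3, t6, t7.
So V goes to t6.

t6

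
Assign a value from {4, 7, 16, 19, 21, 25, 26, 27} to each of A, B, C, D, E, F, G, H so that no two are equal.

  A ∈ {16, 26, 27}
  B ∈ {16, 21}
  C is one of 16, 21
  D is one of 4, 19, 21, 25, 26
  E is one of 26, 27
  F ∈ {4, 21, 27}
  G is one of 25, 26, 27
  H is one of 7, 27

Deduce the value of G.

The 8 variables draw from only 8 values {4, 7, 16, 19, 21, 25, 26, 27}, so each is used; only H can be 7, hence H = 7.
Among the 7 still-open variables, 19 fits only D (and all 7 values in {4, 16, 19, 21, 25, 26, 27} must be used), so D = 19.
The 6 still-open variables draw from only 6 values {4, 16, 21, 25, 26, 27}, so each is used; only F can be 4, hence F = 4.
The 5 still-open variables together cover exactly {16, 21, 25, 26, 27} — 5 values for 5 variables — and 25 appears only in G's list, so G = 25.

25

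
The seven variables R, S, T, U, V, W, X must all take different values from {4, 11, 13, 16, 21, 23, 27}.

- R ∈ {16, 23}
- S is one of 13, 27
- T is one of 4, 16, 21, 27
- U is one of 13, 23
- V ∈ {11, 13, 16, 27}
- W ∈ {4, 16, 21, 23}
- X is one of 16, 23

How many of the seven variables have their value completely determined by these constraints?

Among the 7 variables, 11 fits only V (and all 7 values in {4, 11, 13, 16, 21, 23, 27} must be used), so V = 11.
R and X between them cover only {16, 23} — a naked pair. Remove those values from T, U, W.
U must be 13 (only option left). So S can't be 13.
S's domain is down to {27}, so S = 27. So T can't be 27.
Determined: S=27, U=13, V=11. The other variables each still have more than one consistent value. That makes 3.

3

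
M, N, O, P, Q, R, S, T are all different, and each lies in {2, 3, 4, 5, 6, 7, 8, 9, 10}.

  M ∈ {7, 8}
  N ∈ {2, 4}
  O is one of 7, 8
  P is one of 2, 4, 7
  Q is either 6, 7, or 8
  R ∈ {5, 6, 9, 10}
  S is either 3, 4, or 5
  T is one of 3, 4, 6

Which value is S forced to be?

5

M and O between them cover only {7, 8} — a naked pair. Remove those values from P, Q.
Q must be 6 (only option left). Remove 6 from R, T.
N and P share exactly the 2 values {2, 4}; by pigeonhole those values go to them, so strike 2, 4 from S, T.
That leaves T = 3. Strike 3 from S.
So S = 5.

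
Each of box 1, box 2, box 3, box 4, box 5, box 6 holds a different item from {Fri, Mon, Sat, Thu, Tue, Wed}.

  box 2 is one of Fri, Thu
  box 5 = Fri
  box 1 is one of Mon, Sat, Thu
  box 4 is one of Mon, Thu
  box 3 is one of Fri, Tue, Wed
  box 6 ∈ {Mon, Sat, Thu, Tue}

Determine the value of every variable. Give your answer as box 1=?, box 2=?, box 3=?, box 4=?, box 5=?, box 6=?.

box 1=Sat, box 2=Thu, box 3=Wed, box 4=Mon, box 5=Fri, box 6=Tue

box 5 has just one choice, so box 5 = Fri. Eliminate Fri elsewhere: box 2, box 3.
box 2's domain is down to {Thu}, so box 2 = Thu. Remove Thu from box 1, box 4, box 6.
box 4's domain is down to {Mon}, so box 4 = Mon. So box 1, box 6 can't be Mon.
box 1 must be Sat (only option left). Eliminate Sat elsewhere: box 6.
box 6 has just one choice, so box 6 = Tue. Strike Tue from box 3.
box 3's domain is down to {Wed}, so box 3 = Wed.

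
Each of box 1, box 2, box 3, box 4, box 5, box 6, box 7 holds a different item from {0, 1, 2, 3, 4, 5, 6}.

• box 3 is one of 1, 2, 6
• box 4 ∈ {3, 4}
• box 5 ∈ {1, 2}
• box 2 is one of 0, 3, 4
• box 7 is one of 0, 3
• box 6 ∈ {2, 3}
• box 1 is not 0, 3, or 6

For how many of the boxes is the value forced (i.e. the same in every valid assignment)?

Among the 7 variables, 5 fits only box 1 (and all 7 values in {0, 1, 2, 3, 4, 5, 6} must be used), so box 1 = 5.
The 6 still-open variables together cover exactly {0, 1, 2, 3, 4, 6} — 6 values for 6 variables — and 6 appears only in box 3's list, so box 3 = 6.
Among the 5 still-open variables, 1 fits only box 5 (and all 5 values in {0, 1, 2, 3, 4} must be used), so box 5 = 1.
The 4 still-open variables together cover exactly {0, 2, 3, 4} — 4 values for 4 variables — and 2 appears only in box 6's list, so box 6 = 2.
Determined: box 1=5, box 3=6, box 5=1, box 6=2. The other boxes each still have more than one consistent value. That makes 4.

4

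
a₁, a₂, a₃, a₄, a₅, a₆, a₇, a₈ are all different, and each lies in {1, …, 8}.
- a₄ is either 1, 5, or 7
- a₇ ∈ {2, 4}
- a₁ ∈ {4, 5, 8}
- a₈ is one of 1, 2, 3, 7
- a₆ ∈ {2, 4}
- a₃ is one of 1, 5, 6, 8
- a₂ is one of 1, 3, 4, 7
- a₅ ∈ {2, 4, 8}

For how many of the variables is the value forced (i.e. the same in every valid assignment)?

The 8 variables together cover exactly {1, 2, 3, 4, 5, 6, 7, 8} — 8 values for 8 variables — and 6 appears only in a₃'s list, so a₃ = 6.
a₆ and a₇ between them cover only {2, 4} — a naked pair. Remove those values from a₁, a₂, a₅, a₈.
That leaves a₅ = 8. Eliminate 8 elsewhere: a₁.
a₁ must be 5 (only option left). Strike 5 from a₄.
Determined: a₁=5, a₃=6, a₅=8. The other variables each still have more than one consistent value. That makes 3.

3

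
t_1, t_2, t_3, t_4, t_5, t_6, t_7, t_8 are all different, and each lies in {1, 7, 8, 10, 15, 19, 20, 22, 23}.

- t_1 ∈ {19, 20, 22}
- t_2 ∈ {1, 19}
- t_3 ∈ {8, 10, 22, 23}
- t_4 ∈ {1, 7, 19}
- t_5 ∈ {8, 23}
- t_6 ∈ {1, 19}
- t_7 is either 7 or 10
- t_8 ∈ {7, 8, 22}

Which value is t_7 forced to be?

10

The 8 variables draw from only 8 values {1, 7, 8, 10, 19, 20, 22, 23}, so each is used; only t_1 can be 20, hence t_1 = 20.
t_2 and t_6 share exactly the 2 values {1, 19}; by pigeonhole those values go to them, so strike 1, 19 from t_4.
t_4's domain is down to {7}, so t_4 = 7. Strike 7 from t_7, t_8.
So t_7 = 10.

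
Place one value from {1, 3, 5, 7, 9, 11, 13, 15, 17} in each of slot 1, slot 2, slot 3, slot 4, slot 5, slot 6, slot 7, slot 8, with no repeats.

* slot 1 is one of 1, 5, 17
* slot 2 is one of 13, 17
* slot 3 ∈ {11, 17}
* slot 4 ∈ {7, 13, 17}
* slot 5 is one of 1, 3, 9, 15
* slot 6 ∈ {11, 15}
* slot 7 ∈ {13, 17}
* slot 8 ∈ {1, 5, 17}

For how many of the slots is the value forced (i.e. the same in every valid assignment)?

3

slot 2 and slot 7 between them cover only {13, 17} — a naked pair. Remove those values from slot 1, slot 3, slot 4, slot 8.
slot 3 must be 11 (only option left). Eliminate 11 elsewhere: slot 6.
slot 4 must be 7 (only option left).
slot 6's domain is down to {15}, so slot 6 = 15. Remove 15 from slot 5.
The 2 variables slot 1 and slot 8 are confined to {1, 5}, which locks those values in; drop them from slot 5.
Determined: slot 3=11, slot 4=7, slot 6=15. The other slots each still have more than one consistent value. That makes 3.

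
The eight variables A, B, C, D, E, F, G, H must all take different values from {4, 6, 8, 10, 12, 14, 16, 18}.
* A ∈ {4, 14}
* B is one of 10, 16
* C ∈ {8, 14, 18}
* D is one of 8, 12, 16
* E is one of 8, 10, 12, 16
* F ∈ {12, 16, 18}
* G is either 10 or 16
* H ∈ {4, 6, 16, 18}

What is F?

18

Among the 8 variables, 6 fits only H (and all 8 values in {4, 6, 8, 10, 12, 14, 16, 18} must be used), so H = 6.
The 7 still-open variables together cover exactly {4, 8, 10, 12, 14, 16, 18} — 7 values for 7 variables — and 4 appears only in A's list, so A = 4.
Among the 6 still-open variables, 14 fits only C (and all 6 values in {8, 10, 12, 14, 16, 18} must be used), so C = 14.
Among the 5 still-open variables, 18 fits only F (and all 5 values in {8, 10, 12, 16, 18} must be used), so F = 18.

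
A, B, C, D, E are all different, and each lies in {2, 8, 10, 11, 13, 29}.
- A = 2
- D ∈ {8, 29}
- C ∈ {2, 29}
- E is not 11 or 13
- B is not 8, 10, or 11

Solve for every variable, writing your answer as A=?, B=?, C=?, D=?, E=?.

A=2, B=13, C=29, D=8, E=10

A must be 2 (only option left). Strike 2 from B, C, E.
C's domain is down to {29}, so C = 29. Strike 29 from B, D, E.
D must be 8 (only option left). Remove 8 from E.
That leaves E = 10.
That leaves B = 13.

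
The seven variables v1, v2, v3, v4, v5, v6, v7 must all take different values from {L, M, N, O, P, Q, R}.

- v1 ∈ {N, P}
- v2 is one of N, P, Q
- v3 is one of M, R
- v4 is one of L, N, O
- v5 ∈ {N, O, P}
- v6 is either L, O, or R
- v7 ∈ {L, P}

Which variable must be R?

Among the 7 variables, M fits only v3 (and all 7 values in {L, M, N, O, P, Q, R} must be used), so v3 = M.
The 6 still-open variables draw from only 6 values {L, N, O, P, Q, R}, so each is used; only v2 can be Q, hence v2 = Q.
The 5 still-open variables draw from only 5 values {L, N, O, P, R}, so each is used; only v6 can be R, hence v6 = R.

v6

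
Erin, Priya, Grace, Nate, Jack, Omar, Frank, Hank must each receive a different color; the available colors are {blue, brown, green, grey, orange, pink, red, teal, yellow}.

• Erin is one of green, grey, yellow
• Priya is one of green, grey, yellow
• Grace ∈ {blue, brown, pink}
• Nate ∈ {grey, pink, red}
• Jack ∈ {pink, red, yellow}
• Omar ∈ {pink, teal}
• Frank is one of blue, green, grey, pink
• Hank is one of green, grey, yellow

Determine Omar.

The 8 variables draw from only 8 values {blue, brown, green, grey, pink, red, teal, yellow}, so each is used; only Grace can be brown, hence Grace = brown.
The 7 still-open variables together cover exactly {blue, green, grey, pink, red, teal, yellow} — 7 values for 7 variables — and blue appears only in Frank's list, so Frank = blue.
Among the 6 still-open variables, teal fits only Omar (and all 6 values in {green, grey, pink, red, teal, yellow} must be used), so Omar = teal.

teal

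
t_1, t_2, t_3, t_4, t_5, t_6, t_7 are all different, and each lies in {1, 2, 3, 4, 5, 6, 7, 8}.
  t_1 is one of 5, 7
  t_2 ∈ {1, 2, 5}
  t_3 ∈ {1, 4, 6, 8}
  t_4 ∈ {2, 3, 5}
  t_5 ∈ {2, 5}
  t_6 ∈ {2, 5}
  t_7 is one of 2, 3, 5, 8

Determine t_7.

t_5 and t_6 share exactly the 2 values {2, 5}; by pigeonhole those values go to them, so strike 2, 5 from t_1, t_2, t_4, t_7.
t_1 must be 7 (only option left).
t_2 has just one choice, so t_2 = 1. Remove 1 from t_3.
t_4 has just one choice, so t_4 = 3. Eliminate 3 elsewhere: t_7.
So t_7 = 8.

8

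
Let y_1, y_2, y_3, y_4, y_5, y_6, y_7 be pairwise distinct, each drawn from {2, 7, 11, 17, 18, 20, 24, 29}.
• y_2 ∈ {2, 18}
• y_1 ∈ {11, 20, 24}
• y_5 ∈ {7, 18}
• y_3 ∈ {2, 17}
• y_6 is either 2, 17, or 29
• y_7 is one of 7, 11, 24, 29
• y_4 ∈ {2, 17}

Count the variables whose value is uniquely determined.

y_3 and y_4 share exactly the 2 values {2, 17}; by pigeonhole those values go to them, so strike 2, 17 from y_2, y_6.
y_2 must be 18 (only option left). So y_5 can't be 18.
That leaves y_5 = 7. Eliminate 7 elsewhere: y_7.
y_6 must be 29 (only option left). So y_7 can't be 29.
Determined: y_2=18, y_5=7, y_6=29. The other variables each still have more than one consistent value. That makes 3.

3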